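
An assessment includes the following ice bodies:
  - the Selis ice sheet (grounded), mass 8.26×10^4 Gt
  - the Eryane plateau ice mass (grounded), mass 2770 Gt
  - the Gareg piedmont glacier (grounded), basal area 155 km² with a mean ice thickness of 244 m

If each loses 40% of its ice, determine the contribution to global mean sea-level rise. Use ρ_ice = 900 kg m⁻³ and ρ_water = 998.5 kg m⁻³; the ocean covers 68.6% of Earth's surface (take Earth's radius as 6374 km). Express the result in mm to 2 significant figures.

≈ 98 mm

Selis: 0.4 × 8.26×10^4 Gt = 3.304×10^16 kg; dividing by ρ_w = 998.5 kg m⁻³ gives 3.309×10^13 m³ of water.
Eryane: 0.4 × 2770 Gt = 1.108×10^15 kg; dividing by ρ_w = 998.5 kg m⁻³ gives 1.110×10^12 m³ of water.
Gareg: ice volume = 155 km² × 244 m = 37.82 km³; 0.4 × 37.82 × (900/998.5) = 13.64 km³ of water.
Total added water ≈ 3.421×10^13 m³ over 3.50×10^14 m² → Δh = 0.0977 m = 98 mm.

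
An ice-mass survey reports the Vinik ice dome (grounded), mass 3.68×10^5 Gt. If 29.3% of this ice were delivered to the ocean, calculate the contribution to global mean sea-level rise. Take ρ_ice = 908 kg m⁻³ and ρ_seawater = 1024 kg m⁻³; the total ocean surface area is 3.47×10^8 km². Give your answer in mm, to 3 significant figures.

≈ 303 mm

Vinik: 0.293 × 3.68×10^5 Gt = 1.078×10^17 kg; dividing by ρ_w = 1024 kg m⁻³ gives 1.053×10^14 m³ of water.
Spread over 3.47×10^14 m² of ocean, Δh = 1.053×10^14 / 3.47×10^14 = 0.303 m = 303 mm.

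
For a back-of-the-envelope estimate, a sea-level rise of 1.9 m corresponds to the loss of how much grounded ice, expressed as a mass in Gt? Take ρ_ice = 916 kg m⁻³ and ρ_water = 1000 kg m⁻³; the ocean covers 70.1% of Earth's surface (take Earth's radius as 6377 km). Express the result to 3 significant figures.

Required water volume = Δh × A = 1.9 m × 3.58×10^14 m² = 6.806×10^14 m³.
ρ_w = 1000 kg m⁻³, so the mass of water = 6.806×10^14 m³ × 1000 kg m⁻³ = 6.806×10^17 kg = 6.81×10^5 Gt (and the same mass of ice, by conservation).

≈ 6.81×10^5 Gt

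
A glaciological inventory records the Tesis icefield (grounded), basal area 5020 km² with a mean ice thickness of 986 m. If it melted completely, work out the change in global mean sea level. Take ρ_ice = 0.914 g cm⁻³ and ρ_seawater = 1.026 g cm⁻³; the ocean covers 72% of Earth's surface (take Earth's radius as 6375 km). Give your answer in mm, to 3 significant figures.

Tesis: ice volume = 5020 km² × 986 m = 4950 km³; 4950 × (914/1026) = 4409 km³ of water.
Spread over 3.68×10^14 m² of ocean, Δh = 4.409×10^12 / 3.68×10^14 = 0.0120 m = 12.0 mm.

≈ 12.0 mm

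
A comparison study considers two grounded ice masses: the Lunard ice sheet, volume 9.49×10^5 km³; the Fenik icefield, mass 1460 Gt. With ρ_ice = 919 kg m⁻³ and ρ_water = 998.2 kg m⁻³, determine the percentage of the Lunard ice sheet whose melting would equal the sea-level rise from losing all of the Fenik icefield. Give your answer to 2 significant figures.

≈ 0.17 %

Equal sea-level rise means equal mass of meltwater, i.e. equal mass of ice lost.
Ice mass of Fenik: 1.460×10^15 kg; ice mass of Lunard: 8.721×10^17 kg.
Fraction required = 1.460×10^15 / 8.721×10^17 = 1.67×10^-3 → 0.17 %.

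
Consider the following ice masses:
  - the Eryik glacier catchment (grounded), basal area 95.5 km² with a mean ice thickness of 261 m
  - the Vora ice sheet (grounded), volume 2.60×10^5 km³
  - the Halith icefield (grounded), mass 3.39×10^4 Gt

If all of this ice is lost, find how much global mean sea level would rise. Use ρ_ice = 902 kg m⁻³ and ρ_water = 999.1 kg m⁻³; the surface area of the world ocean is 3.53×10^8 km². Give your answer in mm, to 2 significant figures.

≈ 760 mm

Eryik: ice volume = 95.5 km² × 261 m = 24.93 km³; 24.93 × (902/999.1) = 22.50 km³ of water.
Vora: 2.60×10^5 km³ × (902/999.1) = 2.347×10^5 km³ of water.
Halith: 3.39×10^4 Gt = 3.390×10^16 kg; dividing by ρ_w = 999.1 kg m⁻³ gives 3.393×10^13 m³ of water.
Total added water ≈ 2.687×10^14 m³ over 3.53×10^14 m² → Δh = 0.761 m = 760 mm.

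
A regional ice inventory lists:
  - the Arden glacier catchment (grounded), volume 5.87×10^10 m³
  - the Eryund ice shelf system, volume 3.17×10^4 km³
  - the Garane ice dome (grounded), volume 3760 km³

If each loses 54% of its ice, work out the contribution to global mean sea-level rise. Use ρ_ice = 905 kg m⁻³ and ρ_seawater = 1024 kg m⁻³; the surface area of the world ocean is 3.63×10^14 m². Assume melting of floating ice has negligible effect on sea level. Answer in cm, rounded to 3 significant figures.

≈ 0.502 cm

Arden: 0.54 × 5.87×10^10 m³ × (905/1024) = 2.801×10^10 m³ of water.
The Eryund ice shelf system is floating and already displaces its own weight of water, so its melt adds essentially nothing to sea level.
Garane: 0.54 × 3760 km³ × (905/1024) = 1794 km³ of water.
Total added water ≈ 1.822×10^12 m³ over 3.63×10^14 m² → Δh = 5.02×10^-3 m = 0.502 cm.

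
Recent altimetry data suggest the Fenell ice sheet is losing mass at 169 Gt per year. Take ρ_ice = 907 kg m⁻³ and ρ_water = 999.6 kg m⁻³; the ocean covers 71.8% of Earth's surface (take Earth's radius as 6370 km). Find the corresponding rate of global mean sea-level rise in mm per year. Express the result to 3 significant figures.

≈ 0.462 mm/yr

ρ_w = 999.6 kg m⁻³. Annual water volume added = 169 Gt / ρ_w = 1.690×10^14 kg / 999.6 kg m⁻³ = 1.691×10^11 m³.
Δh per year = 1.691×10^11 / 3.66×10^14 = 4.62×10^-4 m = 0.462 mm.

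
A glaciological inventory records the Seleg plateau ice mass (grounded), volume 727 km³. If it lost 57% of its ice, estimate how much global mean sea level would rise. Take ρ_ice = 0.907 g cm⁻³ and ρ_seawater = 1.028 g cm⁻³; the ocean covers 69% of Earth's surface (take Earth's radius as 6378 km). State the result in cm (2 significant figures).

Seleg: 0.57 × 727 km³ × (907/1028) = 365.6 km³ of water.
Spread over 3.53×10^14 m² of ocean, Δh = 3.656×10^11 / 3.53×10^14 = 1.04×10^-3 m = 0.10 cm.

≈ 0.10 cm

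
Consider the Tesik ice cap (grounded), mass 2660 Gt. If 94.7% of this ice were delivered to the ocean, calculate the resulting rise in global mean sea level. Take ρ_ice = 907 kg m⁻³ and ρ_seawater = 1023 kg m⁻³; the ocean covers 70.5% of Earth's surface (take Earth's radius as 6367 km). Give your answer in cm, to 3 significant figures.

Tesik: 0.947 × 2660 Gt = 2.519×10^15 kg; dividing by ρ_w = 1023 kg m⁻³ gives 2.462×10^12 m³ of water.
Spread over 3.59×10^14 m² of ocean, Δh = 2.462×10^12 / 3.59×10^14 = 6.86×10^-3 m = 0.686 cm.

≈ 0.686 cm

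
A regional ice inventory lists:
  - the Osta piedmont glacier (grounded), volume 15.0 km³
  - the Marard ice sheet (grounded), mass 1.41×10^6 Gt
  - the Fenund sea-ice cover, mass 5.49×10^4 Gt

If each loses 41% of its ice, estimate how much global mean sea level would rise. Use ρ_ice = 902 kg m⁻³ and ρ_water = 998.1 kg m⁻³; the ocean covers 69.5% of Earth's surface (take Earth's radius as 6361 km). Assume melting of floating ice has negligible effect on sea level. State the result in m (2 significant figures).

Osta: 0.41 × 15.0 km³ × (902/998.1) = 5.558 km³ of water.
Marard: 0.41 × 1.41×10^6 Gt = 5.781×10^17 kg; dividing by ρ_w = 998.1 kg m⁻³ gives 5.792×10^14 m³ of water.
The Fenund sea-ice cover is floating and already displaces its own weight of water, so its melt adds essentially nothing to sea level.
Total added water ≈ 5.792×10^14 m³ over 3.53×10^14 m² → Δh = 1.64 m.

≈ 1.6 m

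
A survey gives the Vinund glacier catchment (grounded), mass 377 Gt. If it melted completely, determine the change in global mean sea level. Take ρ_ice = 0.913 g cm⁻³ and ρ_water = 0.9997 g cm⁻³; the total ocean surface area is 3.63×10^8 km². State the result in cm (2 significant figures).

Vinund: 377 Gt = 3.770×10^14 kg; dividing by ρ_w = 0.9997 g cm⁻³ = 999.7 kg m⁻³ gives 3.771×10^11 m³ of water.
Spread over 3.63×10^14 m² of ocean, Δh = 3.771×10^11 / 3.63×10^14 = 1.04×10^-3 m = 0.10 cm.

≈ 0.10 cm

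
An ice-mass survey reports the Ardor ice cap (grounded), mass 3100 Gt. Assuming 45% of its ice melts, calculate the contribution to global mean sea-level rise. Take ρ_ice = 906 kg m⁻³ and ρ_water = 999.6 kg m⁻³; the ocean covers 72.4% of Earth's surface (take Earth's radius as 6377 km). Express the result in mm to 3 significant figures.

Ardor: 0.45 × 3100 Gt = 1.395×10^15 kg; dividing by ρ_w = 999.6 kg m⁻³ gives 1.396×10^12 m³ of water.
Spread over 3.70×10^14 m² of ocean, Δh = 1.396×10^12 / 3.70×10^14 = 3.77×10^-3 m = 3.77 mm.

≈ 3.77 mm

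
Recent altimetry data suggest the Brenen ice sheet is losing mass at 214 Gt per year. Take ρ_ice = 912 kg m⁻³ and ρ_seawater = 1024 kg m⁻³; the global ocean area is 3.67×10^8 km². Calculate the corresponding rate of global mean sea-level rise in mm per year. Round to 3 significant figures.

ρ_w = 1024 kg m⁻³. Annual water volume added = 214 Gt / ρ_w = 2.140×10^14 kg / 1024 kg m⁻³ = 2.090×10^11 m³.
Δh per year = 2.090×10^11 / 3.67×10^14 = 5.69×10^-4 m = 0.569 mm.

≈ 0.569 mm/yr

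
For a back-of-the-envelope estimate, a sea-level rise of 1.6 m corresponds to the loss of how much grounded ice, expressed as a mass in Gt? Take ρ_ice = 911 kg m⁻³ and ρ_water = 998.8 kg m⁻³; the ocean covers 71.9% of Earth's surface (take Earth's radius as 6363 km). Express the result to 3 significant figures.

≈ 5.85×10^5 Gt

Required water volume = Δh × A = 1.6 m × 3.66×10^14 m² = 5.853×10^14 m³.
ρ_w = 998.8 kg m⁻³, so the mass of water = 5.853×10^14 m³ × 998.8 kg m⁻³ = 5.846×10^17 kg = 5.85×10^5 Gt (and the same mass of ice, by conservation).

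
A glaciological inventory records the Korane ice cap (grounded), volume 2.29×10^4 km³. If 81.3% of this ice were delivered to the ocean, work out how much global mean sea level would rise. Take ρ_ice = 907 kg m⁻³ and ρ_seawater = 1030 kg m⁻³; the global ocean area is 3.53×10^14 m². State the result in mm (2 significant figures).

Korane: 0.813 × 2.29×10^4 km³ × (907/1030) = 1.639×10^4 km³ of water.
Spread over 3.53×10^14 m² of ocean, Δh = 1.639×10^13 / 3.53×10^14 = 0.0464 m = 46 mm.

≈ 46 mm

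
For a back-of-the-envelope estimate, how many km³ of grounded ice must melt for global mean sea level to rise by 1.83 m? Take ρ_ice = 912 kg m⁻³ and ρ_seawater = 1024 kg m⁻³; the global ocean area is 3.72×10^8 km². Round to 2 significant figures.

Required water volume = Δh × A = 1.83 m × 3.72×10^14 m² = 6.808×10^14 m³ = 6.808×10^5 km³.
Ice volume = water volume × ρ_w/ρ_ice = 6.808×10^5 × 1024/912 = 7.6×10^5 km³.

≈ 7.6×10^5 km³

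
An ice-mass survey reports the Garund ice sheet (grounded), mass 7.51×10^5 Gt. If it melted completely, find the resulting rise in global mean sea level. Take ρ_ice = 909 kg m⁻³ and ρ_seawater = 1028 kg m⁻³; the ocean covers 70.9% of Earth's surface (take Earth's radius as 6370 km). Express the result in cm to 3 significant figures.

Garund: 7.51×10^5 Gt = 7.510×10^17 kg; dividing by ρ_w = 1028 kg m⁻³ gives 7.305×10^14 m³ of water.
Spread over 3.62×10^14 m² of ocean, Δh = 7.305×10^14 / 3.62×10^14 = 2.02 m = 202 cm.

≈ 202 cm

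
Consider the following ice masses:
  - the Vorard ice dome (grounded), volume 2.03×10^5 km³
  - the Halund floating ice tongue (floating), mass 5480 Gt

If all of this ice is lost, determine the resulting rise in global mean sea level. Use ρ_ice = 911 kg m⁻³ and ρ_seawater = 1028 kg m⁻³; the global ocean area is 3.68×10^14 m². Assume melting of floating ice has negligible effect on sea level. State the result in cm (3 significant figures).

≈ 48.9 cm

Vorard: 2.03×10^5 km³ × (911/1028) = 1.799×10^5 km³ of water.
The Halund floating ice tongue is floating and already displaces its own weight of water, so its melt adds essentially nothing to sea level.
Total added water ≈ 1.799×10^14 m³ over 3.68×10^14 m² → Δh = 0.489 m = 48.9 cm.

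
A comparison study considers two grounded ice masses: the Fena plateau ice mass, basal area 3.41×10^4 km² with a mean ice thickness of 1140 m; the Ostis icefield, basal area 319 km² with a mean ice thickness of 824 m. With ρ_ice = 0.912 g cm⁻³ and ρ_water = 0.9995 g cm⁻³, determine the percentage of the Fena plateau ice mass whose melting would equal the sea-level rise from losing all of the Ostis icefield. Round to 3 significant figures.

≈ 0.676 %

Equal sea-level rise means equal mass of meltwater, i.e. equal mass of ice lost.
Ice mass of Ostis: 2.397×10^14 kg; ice mass of Fena: 3.545×10^16 kg.
Fraction required = 2.397×10^14 / 3.545×10^16 = 6.76×10^-3 → 0.676 %.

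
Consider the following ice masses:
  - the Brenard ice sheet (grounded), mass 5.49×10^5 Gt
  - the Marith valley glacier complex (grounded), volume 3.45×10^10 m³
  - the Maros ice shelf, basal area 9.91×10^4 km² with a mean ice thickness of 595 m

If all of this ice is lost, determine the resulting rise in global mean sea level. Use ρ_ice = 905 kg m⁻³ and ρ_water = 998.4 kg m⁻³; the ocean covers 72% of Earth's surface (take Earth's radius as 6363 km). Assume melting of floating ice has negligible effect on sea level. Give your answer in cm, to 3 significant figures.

≈ 150 cm

Brenard: 5.49×10^5 Gt = 5.490×10^17 kg; dividing by ρ_w = 998.4 kg m⁻³ gives 5.499×10^14 m³ of water.
Marith: 3.45×10^10 m³ × (905/998.4) = 3.127×10^10 m³ of water.
The Maros ice shelf is floating and already displaces its own weight of water, so its melt adds essentially nothing to sea level.
Total added water ≈ 5.499×10^14 m³ over 3.66×10^14 m² → Δh = 1.50 m = 150 cm.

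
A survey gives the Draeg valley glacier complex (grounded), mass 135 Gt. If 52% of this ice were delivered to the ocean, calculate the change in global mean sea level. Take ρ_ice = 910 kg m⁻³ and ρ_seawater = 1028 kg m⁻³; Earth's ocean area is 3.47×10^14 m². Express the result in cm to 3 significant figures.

≈ 0.0197 cm

Draeg: 0.52 × 135 Gt = 7.020×10^13 kg; dividing by ρ_w = 1028 kg m⁻³ gives 6.829×10^10 m³ of water.
Spread over 3.47×10^14 m² of ocean, Δh = 6.829×10^10 / 3.47×10^14 = 1.97×10^-4 m = 0.0197 cm.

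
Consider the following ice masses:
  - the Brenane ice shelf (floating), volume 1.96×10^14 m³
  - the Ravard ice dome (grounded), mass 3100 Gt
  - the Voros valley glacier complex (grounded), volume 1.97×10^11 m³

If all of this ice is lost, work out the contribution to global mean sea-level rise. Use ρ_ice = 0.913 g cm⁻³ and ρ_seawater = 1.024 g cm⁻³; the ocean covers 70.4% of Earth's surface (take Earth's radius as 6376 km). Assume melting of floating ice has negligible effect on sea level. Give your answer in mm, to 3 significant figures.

≈ 8.91 mm

The Brenane ice shelf is floating and already displaces its own weight of water, so its melt adds essentially nothing to sea level.
Ravard: 3100 Gt = 3.100×10^15 kg; dividing by ρ_w = 1.024 g cm⁻³ = 1024 kg m⁻³ gives 3.027×10^12 m³ of water.
Voros: 1.97×10^11 m³ × (913/1024) = 1.756×10^11 m³ of water.
Total added water ≈ 3.203×10^12 m³ over 3.60×10^14 m² → Δh = 8.91×10^-3 m = 8.91 mm.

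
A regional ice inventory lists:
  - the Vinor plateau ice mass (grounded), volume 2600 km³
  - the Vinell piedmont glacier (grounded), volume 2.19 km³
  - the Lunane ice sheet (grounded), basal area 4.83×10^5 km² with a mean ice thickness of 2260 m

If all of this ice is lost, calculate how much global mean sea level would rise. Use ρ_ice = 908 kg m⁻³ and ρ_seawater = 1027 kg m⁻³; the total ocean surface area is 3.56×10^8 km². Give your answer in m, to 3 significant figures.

≈ 2.72 m

Vinor: 2600 km³ × (908/1027) = 2299 km³ of water.
Vinell: 2.19 km³ × (908/1027) = 1.936 km³ of water.
Lunane: ice volume = 4.83×10^5 km² × 2260 m = 1.092×10^6 km³; 1.092×10^6 × (908/1027) = 9.651×10^5 km³ of water.
Total added water ≈ 9.674×10^14 m³ over 3.56×10^14 m² → Δh = 2.72 m.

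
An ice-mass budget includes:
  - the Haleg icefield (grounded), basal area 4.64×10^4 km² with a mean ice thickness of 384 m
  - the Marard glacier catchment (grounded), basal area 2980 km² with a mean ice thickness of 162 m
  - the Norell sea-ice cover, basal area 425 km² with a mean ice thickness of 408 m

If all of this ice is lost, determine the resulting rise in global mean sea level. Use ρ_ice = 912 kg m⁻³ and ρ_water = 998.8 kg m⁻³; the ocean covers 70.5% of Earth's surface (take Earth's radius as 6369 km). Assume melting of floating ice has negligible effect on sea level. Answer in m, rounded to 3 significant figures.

Haleg: ice volume = 4.64×10^4 km² × 384 m = 1.782×10^4 km³; 1.782×10^4 × (912/998.8) = 1.627×10^4 km³ of water.
Marard: ice volume = 2980 km² × 162 m = 482.8 km³; 482.8 × (912/998.8) = 440.8 km³ of water.
The Norell sea-ice cover is floating and already displaces its own weight of water, so its melt adds essentially nothing to sea level.
Total added water ≈ 1.671×10^13 m³ over 3.59×10^14 m² → Δh = 0.0465 m.

≈ 0.0465 m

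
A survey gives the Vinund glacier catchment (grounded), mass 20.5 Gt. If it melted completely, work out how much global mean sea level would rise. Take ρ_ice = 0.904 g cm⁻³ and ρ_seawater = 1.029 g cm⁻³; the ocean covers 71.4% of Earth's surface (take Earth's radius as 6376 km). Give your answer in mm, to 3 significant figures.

Vinund: 20.5 Gt = 2.050×10^13 kg; dividing by ρ_w = 1.029 g cm⁻³ = 1029 kg m⁻³ gives 1.992×10^10 m³ of water.
Spread over 3.65×10^14 m² of ocean, Δh = 1.992×10^10 / 3.65×10^14 = 5.46×10^-5 m = 0.0546 mm.

≈ 0.0546 mm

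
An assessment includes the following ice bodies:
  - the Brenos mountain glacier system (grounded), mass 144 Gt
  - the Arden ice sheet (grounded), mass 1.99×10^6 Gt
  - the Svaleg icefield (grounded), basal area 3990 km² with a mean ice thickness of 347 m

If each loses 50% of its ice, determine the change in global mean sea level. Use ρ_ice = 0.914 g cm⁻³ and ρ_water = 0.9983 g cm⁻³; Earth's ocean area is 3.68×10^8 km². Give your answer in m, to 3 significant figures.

≈ 2.71 m

Brenos: 0.5 × 144 Gt = 7.200×10^13 kg; dividing by ρ_w = 0.9983 g cm⁻³ = 998.3 kg m⁻³ gives 7.212×10^10 m³ of water.
Arden: 0.5 × 1.99×10^6 Gt = 9.950×10^17 kg; dividing by ρ_w = 998.3 kg m⁻³ gives 9.967×10^14 m³ of water.
Svaleg: ice volume = 3990 km² × 347 m = 1385 km³; 0.5 × 1385 × (914/998.3) = 633.8 km³ of water.
Total added water ≈ 9.974×10^14 m³ over 3.68×10^14 m² → Δh = 2.71 m.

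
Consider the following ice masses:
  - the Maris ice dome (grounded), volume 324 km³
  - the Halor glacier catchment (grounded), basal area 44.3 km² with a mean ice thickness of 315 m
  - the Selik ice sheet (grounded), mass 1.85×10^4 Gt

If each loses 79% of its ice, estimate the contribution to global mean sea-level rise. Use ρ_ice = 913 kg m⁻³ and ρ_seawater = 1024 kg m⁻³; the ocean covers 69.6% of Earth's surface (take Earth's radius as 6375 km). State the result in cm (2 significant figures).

≈ 4.1 cm

Maris: 0.79 × 324 km³ × (913/1024) = 228.2 km³ of water.
Halor: ice volume = 44.3 km² × 315 m = 13.95 km³; 0.79 × 13.95 × (913/1024) = 9.829 km³ of water.
Selik: 0.79 × 1.85×10^4 Gt = 1.462×10^16 kg; dividing by ρ_w = 1024 kg m⁻³ gives 1.427×10^13 m³ of water.
Total added water ≈ 1.451×10^13 m³ over 3.55×10^14 m² → Δh = 0.0408 m = 4.1 cm.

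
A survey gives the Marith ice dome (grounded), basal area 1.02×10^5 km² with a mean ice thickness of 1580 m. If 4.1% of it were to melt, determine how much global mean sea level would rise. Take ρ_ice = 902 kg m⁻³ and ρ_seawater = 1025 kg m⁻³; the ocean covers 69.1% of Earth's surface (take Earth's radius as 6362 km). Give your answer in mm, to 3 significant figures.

Marith: ice volume = 1.02×10^5 km² × 1580 m = 1.612×10^5 km³; 0.041 × 1.612×10^5 × (902/1025) = 5815 km³ of water.
Spread over 3.51×10^14 m² of ocean, Δh = 5.815×10^12 / 3.51×10^14 = 0.0165 m = 16.5 mm.

≈ 16.5 mm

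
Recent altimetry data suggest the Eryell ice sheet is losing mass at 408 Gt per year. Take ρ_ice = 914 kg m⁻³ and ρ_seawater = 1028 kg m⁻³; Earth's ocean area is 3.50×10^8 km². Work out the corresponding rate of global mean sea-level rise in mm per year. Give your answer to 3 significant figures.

≈ 1.13 mm/yr

ρ_w = 1028 kg m⁻³. Annual water volume added = 408 Gt / ρ_w = 4.080×10^14 kg / 1028 kg m⁻³ = 3.969×10^11 m³.
Δh per year = 3.969×10^11 / 3.50×10^14 = 1.13×10^-3 m = 1.13 mm.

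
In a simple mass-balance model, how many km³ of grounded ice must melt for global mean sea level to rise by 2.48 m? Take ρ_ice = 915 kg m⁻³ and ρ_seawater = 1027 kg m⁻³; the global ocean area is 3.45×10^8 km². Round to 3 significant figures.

≈ 9.60×10^5 km³

Required water volume = Δh × A = 2.48 m × 3.45×10^14 m² = 8.556×10^14 m³ = 8.556×10^5 km³.
Ice volume = water volume × ρ_w/ρ_ice = 8.556×10^5 × 1027/915 = 9.60×10^5 km³.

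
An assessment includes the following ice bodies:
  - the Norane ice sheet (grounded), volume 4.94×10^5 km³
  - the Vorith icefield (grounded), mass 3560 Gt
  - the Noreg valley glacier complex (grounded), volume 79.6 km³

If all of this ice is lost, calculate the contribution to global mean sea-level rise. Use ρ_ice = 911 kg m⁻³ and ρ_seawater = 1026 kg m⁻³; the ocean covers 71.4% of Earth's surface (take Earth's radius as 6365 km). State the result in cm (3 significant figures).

≈ 122 cm

Norane: 4.94×10^5 km³ × (911/1026) = 4.386×10^5 km³ of water.
Vorith: 3560 Gt = 3.560×10^15 kg; dividing by ρ_w = 1026 kg m⁻³ gives 3.470×10^12 m³ of water.
Noreg: 79.6 km³ × (911/1026) = 70.68 km³ of water.
Total added water ≈ 4.422×10^14 m³ over 3.64×10^14 m² → Δh = 1.22 m = 122 cm.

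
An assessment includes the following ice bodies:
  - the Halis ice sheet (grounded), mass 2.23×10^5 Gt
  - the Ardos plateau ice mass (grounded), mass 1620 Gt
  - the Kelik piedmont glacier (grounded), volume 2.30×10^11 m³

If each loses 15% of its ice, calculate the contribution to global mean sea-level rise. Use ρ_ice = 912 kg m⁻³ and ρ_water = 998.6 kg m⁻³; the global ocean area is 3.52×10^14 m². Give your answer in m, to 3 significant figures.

≈ 0.0959 m

Halis: 0.15 × 2.23×10^5 Gt = 3.345×10^16 kg; dividing by ρ_w = 998.6 kg m⁻³ gives 3.350×10^13 m³ of water.
Ardos: 0.15 × 1620 Gt = 2.430×10^14 kg; dividing by ρ_w = 998.6 kg m⁻³ gives 2.433×10^11 m³ of water.
Kelik: 0.15 × 2.30×10^11 m³ × (912/998.6) = 3.151×10^10 m³ of water.
Total added water ≈ 3.377×10^13 m³ over 3.52×10^14 m² → Δh = 0.0959 m.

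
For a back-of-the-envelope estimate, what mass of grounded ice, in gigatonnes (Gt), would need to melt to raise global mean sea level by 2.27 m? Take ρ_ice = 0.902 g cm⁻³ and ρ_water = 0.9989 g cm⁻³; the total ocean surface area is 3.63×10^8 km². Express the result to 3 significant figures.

Required water volume = Δh × A = 2.27 m × 3.63×10^14 m² = 8.240×10^14 m³.
ρ_w = 0.9989 g cm⁻³ = 998.9 kg m⁻³, so the mass of water = 8.240×10^14 m³ × 998.9 kg m⁻³ = 8.231×10^17 kg = 8.23×10^5 Gt (and the same mass of ice, by conservation).

≈ 8.23×10^5 Gt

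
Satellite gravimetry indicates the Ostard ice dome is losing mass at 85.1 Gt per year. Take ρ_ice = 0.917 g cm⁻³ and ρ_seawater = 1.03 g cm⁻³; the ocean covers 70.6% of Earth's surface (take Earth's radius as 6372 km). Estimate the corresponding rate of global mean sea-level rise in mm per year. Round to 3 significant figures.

ρ_w = 1.03 g cm⁻³ = 1030 kg m⁻³. Annual water volume added = 85.1 Gt / ρ_w = 8.510×10^13 kg / 1030 kg m⁻³ = 8.262×10^10 m³.
Δh per year = 8.262×10^10 / 3.60×10^14 = 2.29×10^-4 m = 0.229 mm.

≈ 0.229 mm/yr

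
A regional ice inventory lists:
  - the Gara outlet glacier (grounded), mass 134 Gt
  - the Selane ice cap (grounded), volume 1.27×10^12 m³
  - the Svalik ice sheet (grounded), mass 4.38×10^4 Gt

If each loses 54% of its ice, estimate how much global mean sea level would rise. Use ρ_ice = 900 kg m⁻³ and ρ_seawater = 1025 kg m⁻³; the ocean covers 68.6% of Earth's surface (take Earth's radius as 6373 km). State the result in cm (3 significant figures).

≈ 6.78 cm

Gara: 0.54 × 134 Gt = 7.236×10^13 kg; dividing by ρ_w = 1025 kg m⁻³ gives 7.060×10^10 m³ of water.
Selane: 0.54 × 1.27×10^12 m³ × (900/1025) = 6.022×10^11 m³ of water.
Svalik: 0.54 × 4.38×10^4 Gt = 2.365×10^16 kg; dividing by ρ_w = 1025 kg m⁻³ gives 2.308×10^13 m³ of water.
Total added water ≈ 2.375×10^13 m³ over 3.50×10^14 m² → Δh = 0.0678 m = 6.78 cm.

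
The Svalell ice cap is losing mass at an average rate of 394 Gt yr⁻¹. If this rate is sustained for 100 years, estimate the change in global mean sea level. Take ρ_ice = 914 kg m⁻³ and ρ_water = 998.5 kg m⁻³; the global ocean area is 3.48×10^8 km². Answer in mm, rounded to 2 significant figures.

≈ 110 mm

Total mass lost = 394 Gt/yr × 100 yr = 3.940×10^4 Gt = 3.940×10^16 kg.
ρ_w = 998.5 kg m⁻³, so water volume = 3.940×10^16 / 998.5 = 3.946×10^13 m³.
Δh = 3.946×10^13 / 3.48×10^14 = 0.113 m = 110 mm.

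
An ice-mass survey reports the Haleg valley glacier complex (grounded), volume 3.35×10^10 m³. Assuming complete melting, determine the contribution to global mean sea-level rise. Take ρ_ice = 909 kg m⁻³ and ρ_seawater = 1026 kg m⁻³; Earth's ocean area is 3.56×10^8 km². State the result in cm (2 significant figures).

≈ 8.3×10^-3 cm

Haleg: 3.35×10^10 m³ × (909/1026) = 2.968×10^10 m³ of water.
Spread over 3.56×10^14 m² of ocean, Δh = 2.968×10^10 / 3.56×10^14 = 8.34×10^-5 m = 8.3×10^-3 cm.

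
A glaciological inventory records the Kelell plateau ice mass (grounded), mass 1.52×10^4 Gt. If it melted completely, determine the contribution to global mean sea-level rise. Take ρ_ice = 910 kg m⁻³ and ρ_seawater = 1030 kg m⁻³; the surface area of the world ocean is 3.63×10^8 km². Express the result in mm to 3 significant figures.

≈ 40.7 mm

Kelell: 1.52×10^4 Gt = 1.520×10^16 kg; dividing by ρ_w = 1030 kg m⁻³ gives 1.476×10^13 m³ of water.
Spread over 3.63×10^14 m² of ocean, Δh = 1.476×10^13 / 3.63×10^14 = 0.0407 m = 40.7 mm.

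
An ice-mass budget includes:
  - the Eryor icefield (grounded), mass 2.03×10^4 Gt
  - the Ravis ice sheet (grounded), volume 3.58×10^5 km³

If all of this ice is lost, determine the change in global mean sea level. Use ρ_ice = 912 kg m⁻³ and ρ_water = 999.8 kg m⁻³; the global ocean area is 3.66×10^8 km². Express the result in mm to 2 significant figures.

Eryor: 2.03×10^4 Gt = 2.030×10^16 kg; dividing by ρ_w = 999.8 kg m⁻³ gives 2.030×10^13 m³ of water.
Ravis: 3.58×10^5 km³ × (912/999.8) = 3.266×10^5 km³ of water.
Total added water ≈ 3.469×10^14 m³ over 3.66×10^14 m² → Δh = 0.948 m = 950 mm.

≈ 950 mm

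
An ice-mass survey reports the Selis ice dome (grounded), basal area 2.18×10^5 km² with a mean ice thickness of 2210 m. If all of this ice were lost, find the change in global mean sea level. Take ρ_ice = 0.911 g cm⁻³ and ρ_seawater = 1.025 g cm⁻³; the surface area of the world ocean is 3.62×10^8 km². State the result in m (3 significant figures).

≈ 1.18 m

Selis: ice volume = 2.18×10^5 km² × 2210 m = 4.818×10^5 km³; 4.818×10^5 × (911/1025) = 4.282×10^5 km³ of water.
Spread over 3.62×10^14 m² of ocean, Δh = 4.282×10^14 / 3.62×10^14 = 1.18 m.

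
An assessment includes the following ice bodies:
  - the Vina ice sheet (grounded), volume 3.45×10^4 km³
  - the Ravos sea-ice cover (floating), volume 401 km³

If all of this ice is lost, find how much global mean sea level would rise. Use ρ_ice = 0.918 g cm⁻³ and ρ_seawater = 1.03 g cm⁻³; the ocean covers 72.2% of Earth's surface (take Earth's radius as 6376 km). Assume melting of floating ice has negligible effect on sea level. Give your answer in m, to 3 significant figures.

≈ 0.0834 m

Vina: 3.45×10^4 km³ × (918/1030) = 3.075×10^4 km³ of water.
The Ravos sea-ice cover is floating and already displaces its own weight of water, so its melt adds essentially nothing to sea level.
Total added water ≈ 3.075×10^13 m³ over 3.69×10^14 m² → Δh = 0.0834 m.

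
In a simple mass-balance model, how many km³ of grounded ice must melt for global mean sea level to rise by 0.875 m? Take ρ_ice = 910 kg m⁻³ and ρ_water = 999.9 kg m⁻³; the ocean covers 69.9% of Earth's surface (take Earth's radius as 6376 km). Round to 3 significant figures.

Required water volume = Δh × A = 0.875 m × 3.57×10^14 m² = 3.125×10^14 m³ = 3.125×10^5 km³.
Ice volume = water volume × ρ_w/ρ_ice = 3.125×10^5 × 999.9/910 = 3.43×10^5 km³.

≈ 3.43×10^5 km³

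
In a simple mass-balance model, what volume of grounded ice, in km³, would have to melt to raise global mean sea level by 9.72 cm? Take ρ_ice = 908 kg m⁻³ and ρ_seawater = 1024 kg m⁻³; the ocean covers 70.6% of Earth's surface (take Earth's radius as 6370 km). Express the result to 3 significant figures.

≈ 3.95×10^4 km³

Required water volume = Δh × A = 0.0972 m × 3.60×10^14 m² = 3.499×10^13 m³ = 3.499×10^4 km³.
Ice volume = water volume × ρ_w/ρ_ice = 3.499×10^4 × 1024/908 = 3.95×10^4 km³.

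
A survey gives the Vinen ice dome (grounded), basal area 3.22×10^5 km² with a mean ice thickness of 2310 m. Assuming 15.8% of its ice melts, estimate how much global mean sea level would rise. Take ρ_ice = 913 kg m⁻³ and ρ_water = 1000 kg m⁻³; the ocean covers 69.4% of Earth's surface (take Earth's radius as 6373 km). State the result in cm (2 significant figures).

Vinen: ice volume = 3.22×10^5 km² × 2310 m = 7.438×10^5 km³; 0.158 × 7.438×10^5 × (913/1000) = 1.073×10^5 km³ of water.
Spread over 3.54×10^14 m² of ocean, Δh = 1.073×10^14 / 3.54×10^14 = 0.303 m = 30 cm.

≈ 30 cm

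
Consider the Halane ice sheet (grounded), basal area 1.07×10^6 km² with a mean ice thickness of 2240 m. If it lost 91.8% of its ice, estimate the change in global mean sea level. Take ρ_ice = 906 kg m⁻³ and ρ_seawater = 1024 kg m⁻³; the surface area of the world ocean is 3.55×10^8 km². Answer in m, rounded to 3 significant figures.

≈ 5.48 m

Halane: ice volume = 1.07×10^6 km² × 2240 m = 2.397×10^6 km³; 0.918 × 2.397×10^6 × (906/1024) = 1.947×10^6 km³ of water.
Spread over 3.55×10^14 m² of ocean, Δh = 1.947×10^15 / 3.55×10^14 = 5.48 m.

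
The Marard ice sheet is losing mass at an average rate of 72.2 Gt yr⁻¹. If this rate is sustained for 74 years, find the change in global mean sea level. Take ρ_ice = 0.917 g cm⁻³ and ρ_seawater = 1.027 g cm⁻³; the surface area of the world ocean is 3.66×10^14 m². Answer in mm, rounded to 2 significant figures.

≈ 14 mm

Total mass lost = 72.2 Gt/yr × 74 yr = 5343 Gt = 5.343×10^15 kg.
ρ_w = 1.027 g cm⁻³ = 1027 kg m⁻³, so water volume = 5.343×10^15 / 1027 = 5.202×10^12 m³.
Δh = 5.202×10^12 / 3.66×10^14 = 0.0142 m = 14 mm.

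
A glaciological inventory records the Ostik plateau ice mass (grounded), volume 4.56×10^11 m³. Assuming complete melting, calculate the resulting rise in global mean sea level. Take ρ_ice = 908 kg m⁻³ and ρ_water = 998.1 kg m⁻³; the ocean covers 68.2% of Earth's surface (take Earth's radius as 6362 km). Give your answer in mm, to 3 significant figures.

≈ 1.20 mm

Ostik: 4.56×10^11 m³ × (908/998.1) = 4.148×10^11 m³ of water.
Spread over 3.47×10^14 m² of ocean, Δh = 4.148×10^11 / 3.47×10^14 = 1.20×10^-3 m = 1.20 mm.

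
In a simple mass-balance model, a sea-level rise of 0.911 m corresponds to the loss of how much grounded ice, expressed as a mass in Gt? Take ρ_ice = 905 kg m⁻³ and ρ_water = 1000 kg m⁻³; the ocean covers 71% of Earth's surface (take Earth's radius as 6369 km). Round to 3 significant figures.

Required water volume = Δh × A = 0.911 m × 3.62×10^14 m² = 3.297×10^14 m³.
ρ_w = 1000 kg m⁻³, so the mass of water = 3.297×10^14 m³ × 1000 kg m⁻³ = 3.297×10^17 kg = 3.30×10^5 Gt (and the same mass of ice, by conservation).

≈ 3.30×10^5 Gt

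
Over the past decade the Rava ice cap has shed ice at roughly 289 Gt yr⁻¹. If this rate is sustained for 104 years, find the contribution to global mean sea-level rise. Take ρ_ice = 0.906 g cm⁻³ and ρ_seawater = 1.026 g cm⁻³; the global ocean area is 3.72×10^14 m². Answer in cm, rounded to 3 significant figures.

≈ 7.87 cm

Total mass lost = 289 Gt/yr × 104 yr = 3.006×10^4 Gt = 3.006×10^16 kg.
ρ_w = 1.026 g cm⁻³ = 1026 kg m⁻³, so water volume = 3.006×10^16 / 1026 = 2.929×10^13 m³.
Δh = 2.929×10^13 / 3.72×10^14 = 0.0787 m = 7.87 cm.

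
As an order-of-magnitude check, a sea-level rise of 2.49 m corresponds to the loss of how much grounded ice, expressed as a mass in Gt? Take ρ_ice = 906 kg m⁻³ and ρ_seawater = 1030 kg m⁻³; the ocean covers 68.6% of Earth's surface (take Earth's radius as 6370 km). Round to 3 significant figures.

≈ 8.97×10^5 Gt

Required water volume = Δh × A = 2.49 m × 3.50×10^14 m² = 8.710×10^14 m³.
ρ_w = 1030 kg m⁻³, so the mass of water = 8.710×10^14 m³ × 1030 kg m⁻³ = 8.971×10^17 kg = 8.97×10^5 Gt (and the same mass of ice, by conservation).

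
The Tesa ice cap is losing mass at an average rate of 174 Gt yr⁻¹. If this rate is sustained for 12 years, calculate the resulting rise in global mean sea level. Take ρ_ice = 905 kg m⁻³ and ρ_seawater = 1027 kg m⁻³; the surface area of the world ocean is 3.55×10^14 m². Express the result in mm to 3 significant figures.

Total mass lost = 174 Gt/yr × 12 yr = 2088 Gt = 2.088×10^15 kg.
ρ_w = 1027 kg m⁻³, so water volume = 2.088×10^15 / 1027 = 2.033×10^12 m³.
Δh = 2.033×10^12 / 3.55×10^14 = 5.73×10^-3 m = 5.73 mm.

≈ 5.73 mm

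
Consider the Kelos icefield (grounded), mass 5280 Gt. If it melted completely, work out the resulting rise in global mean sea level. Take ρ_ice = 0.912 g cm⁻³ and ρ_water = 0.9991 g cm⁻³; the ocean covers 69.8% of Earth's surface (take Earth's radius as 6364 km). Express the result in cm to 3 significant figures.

Kelos: 5280 Gt = 5.280×10^15 kg; dividing by ρ_w = 0.9991 g cm⁻³ = 999.1 kg m⁻³ gives 5.285×10^12 m³ of water.
Spread over 3.55×10^14 m² of ocean, Δh = 5.285×10^12 / 3.55×10^14 = 0.0149 m = 1.49 cm.

≈ 1.49 cm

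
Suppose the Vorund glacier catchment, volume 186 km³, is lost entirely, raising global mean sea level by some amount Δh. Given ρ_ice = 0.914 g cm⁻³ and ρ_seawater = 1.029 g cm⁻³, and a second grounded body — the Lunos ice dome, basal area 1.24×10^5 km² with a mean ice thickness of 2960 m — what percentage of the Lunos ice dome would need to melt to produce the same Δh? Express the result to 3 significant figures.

Equal sea-level rise means equal mass of meltwater, i.e. equal mass of ice lost.
Ice mass of Vorund: 1.700×10^14 kg; ice mass of Lunos: 3.355×10^17 kg.
Fraction required = 1.700×10^14 / 3.355×10^17 = 5.07×10^-4 → 0.0507 %.

≈ 0.0507 %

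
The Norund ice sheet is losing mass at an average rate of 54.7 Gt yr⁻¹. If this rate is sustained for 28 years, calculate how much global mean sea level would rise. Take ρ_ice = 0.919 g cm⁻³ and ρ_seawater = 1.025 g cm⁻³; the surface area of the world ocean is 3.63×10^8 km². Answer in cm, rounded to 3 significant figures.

≈ 0.412 cm

Total mass lost = 54.7 Gt/yr × 28 yr = 1532 Gt = 1.532×10^15 kg.
ρ_w = 1.025 g cm⁻³ = 1025 kg m⁻³, so water volume = 1.532×10^15 / 1025 = 1.494×10^12 m³.
Δh = 1.494×10^12 / 3.63×10^14 = 4.12×10^-3 m = 0.412 cm.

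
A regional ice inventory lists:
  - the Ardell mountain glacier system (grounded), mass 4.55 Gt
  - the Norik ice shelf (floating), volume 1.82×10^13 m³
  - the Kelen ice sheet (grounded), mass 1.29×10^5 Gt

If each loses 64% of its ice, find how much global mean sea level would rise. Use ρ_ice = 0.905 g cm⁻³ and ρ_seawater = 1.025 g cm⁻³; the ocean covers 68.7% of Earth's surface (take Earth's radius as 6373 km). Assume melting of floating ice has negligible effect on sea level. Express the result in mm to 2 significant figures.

Ardell: 0.64 × 4.55 Gt = 2.912×10^12 kg; dividing by ρ_w = 1.025 g cm⁻³ = 1025 kg m⁻³ gives 2.841×10^9 m³ of water.
The Norik ice shelf is floating and already displaces its own weight of water, so its melt adds essentially nothing to sea level.
Kelen: 0.64 × 1.29×10^5 Gt = 8.256×10^16 kg; dividing by ρ_w = 1025 kg m⁻³ gives 8.055×10^13 m³ of water.
Total added water ≈ 8.055×10^13 m³ over 3.51×10^14 m² → Δh = 0.230 m = 230 mm.

≈ 230 mm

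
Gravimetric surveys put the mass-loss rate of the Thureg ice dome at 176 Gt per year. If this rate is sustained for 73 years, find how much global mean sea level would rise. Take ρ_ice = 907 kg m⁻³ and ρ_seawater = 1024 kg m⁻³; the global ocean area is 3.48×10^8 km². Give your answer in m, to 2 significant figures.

Total mass lost = 176 Gt/yr × 73 yr = 1.285×10^4 Gt = 1.285×10^16 kg.
ρ_w = 1024 kg m⁻³, so water volume = 1.285×10^16 / 1024 = 1.255×10^13 m³.
Δh = 1.255×10^13 / 3.48×10^14 = 0.0361 m.

≈ 0.036 m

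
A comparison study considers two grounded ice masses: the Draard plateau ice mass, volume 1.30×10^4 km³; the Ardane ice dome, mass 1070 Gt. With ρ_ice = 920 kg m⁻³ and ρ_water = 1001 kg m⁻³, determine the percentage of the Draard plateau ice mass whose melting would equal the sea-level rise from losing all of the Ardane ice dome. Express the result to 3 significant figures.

≈ 8.95 %

Equal sea-level rise means equal mass of meltwater, i.e. equal mass of ice lost.
Ice mass of Ardane: 1.070×10^15 kg; ice mass of Draard: 1.196×10^16 kg.
Fraction required = 1.070×10^15 / 1.196×10^16 = 0.0895 → 8.95 %.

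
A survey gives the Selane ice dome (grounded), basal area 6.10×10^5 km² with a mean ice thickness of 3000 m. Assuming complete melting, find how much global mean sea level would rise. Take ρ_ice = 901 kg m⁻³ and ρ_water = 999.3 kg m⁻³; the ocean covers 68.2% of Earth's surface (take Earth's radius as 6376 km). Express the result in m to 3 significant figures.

Selane: ice volume = 6.10×10^5 km² × 3000 m = 1.830×10^6 km³; 1.830×10^6 × (901/999.3) = 1.650×10^6 km³ of water.
Spread over 3.48×10^14 m² of ocean, Δh = 1.650×10^15 / 3.48×10^14 = 4.74 m.

≈ 4.74 m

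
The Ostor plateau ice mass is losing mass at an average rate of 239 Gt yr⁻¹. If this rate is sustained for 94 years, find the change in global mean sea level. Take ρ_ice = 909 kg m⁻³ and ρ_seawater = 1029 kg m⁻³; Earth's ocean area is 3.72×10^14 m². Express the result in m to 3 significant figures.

Total mass lost = 239 Gt/yr × 94 yr = 2.247×10^4 Gt = 2.247×10^16 kg.
ρ_w = 1029 kg m⁻³, so water volume = 2.247×10^16 / 1029 = 2.183×10^13 m³.
Δh = 2.183×10^13 / 3.72×10^14 = 0.0587 m.

≈ 0.0587 m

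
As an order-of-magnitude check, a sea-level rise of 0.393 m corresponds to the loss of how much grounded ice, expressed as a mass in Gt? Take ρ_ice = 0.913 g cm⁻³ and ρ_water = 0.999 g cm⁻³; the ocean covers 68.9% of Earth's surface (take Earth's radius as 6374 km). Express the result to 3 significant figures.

≈ 1.38×10^5 Gt

Required water volume = Δh × A = 0.393 m × 3.52×10^14 m² = 1.382×10^14 m³.
ρ_w = 0.999 g cm⁻³ = 999 kg m⁻³, so the mass of water = 1.382×10^14 m³ × 999 kg m⁻³ = 1.381×10^17 kg = 1.38×10^5 Gt (and the same mass of ice, by conservation).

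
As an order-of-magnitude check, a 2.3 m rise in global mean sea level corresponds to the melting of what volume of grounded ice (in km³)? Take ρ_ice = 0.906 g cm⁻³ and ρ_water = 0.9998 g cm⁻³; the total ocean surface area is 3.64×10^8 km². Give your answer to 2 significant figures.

≈ 9.2×10^5 km³

Required water volume = Δh × A = 2.3 m × 3.64×10^14 m² = 8.372×10^14 m³ = 8.372×10^5 km³.
Ice volume = water volume × ρ_w/ρ_ice = 8.372×10^5 × 999.8/906 = 9.2×10^5 km³.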